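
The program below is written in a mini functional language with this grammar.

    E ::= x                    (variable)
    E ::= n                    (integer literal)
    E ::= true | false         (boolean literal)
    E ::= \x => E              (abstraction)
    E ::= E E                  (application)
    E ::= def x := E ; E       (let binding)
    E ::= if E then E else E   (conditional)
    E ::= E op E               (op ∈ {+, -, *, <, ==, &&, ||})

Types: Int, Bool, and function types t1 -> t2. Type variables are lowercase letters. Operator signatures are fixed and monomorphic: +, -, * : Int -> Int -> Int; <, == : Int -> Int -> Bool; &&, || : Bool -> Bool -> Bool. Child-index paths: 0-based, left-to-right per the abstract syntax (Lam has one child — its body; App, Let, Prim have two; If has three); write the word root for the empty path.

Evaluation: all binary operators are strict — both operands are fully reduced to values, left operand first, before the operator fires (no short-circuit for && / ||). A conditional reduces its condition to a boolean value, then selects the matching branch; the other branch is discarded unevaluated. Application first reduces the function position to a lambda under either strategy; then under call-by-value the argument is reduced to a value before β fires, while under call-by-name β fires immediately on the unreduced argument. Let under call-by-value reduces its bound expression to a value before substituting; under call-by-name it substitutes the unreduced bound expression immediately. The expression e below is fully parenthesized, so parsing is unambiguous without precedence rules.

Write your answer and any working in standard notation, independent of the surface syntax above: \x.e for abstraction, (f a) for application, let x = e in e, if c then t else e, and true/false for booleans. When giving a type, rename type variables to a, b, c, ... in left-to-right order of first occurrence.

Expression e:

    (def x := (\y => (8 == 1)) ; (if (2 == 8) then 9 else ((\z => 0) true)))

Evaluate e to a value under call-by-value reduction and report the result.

Derivation:
step 0: (let x = (\y.(8 == 1)) in (if (2 == 8) then 9 else ((\z.0) true)))
step 1: [let@root] (if (2 == 8) then 9 else ((\z.0) true))
step 2: [delta@0] (if false then 9 else ((\z.0) true))
step 3: [if@root] ((\z.0) true)
step 4: [beta@root] 0

Answer: 0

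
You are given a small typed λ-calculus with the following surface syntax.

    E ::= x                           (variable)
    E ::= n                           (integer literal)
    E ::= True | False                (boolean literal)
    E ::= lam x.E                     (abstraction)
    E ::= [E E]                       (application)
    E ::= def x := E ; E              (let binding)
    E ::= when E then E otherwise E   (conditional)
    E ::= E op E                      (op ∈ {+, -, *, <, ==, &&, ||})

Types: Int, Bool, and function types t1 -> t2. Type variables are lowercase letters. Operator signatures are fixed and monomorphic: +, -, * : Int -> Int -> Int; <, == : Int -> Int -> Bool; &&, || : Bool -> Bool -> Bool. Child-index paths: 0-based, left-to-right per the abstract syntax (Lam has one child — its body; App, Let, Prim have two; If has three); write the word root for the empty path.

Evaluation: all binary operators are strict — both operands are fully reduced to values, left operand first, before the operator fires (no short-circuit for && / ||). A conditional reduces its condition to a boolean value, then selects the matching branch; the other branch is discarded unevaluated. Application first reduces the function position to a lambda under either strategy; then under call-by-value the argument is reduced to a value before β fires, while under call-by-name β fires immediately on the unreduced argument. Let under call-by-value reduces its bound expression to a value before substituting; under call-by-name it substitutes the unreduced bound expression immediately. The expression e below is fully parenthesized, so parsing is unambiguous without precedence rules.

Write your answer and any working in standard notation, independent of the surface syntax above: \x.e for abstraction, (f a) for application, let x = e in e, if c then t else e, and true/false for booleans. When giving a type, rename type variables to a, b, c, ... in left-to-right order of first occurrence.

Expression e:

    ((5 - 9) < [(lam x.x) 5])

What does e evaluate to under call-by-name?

Derivation:
step 0: ((5 - 9) < ((\x.x) 5))
step 1: [delta@0] (-4 < ((\x.x) 5))
step 2: [beta@1] (-4 < 5)
step 3: [delta@root] true

Answer: true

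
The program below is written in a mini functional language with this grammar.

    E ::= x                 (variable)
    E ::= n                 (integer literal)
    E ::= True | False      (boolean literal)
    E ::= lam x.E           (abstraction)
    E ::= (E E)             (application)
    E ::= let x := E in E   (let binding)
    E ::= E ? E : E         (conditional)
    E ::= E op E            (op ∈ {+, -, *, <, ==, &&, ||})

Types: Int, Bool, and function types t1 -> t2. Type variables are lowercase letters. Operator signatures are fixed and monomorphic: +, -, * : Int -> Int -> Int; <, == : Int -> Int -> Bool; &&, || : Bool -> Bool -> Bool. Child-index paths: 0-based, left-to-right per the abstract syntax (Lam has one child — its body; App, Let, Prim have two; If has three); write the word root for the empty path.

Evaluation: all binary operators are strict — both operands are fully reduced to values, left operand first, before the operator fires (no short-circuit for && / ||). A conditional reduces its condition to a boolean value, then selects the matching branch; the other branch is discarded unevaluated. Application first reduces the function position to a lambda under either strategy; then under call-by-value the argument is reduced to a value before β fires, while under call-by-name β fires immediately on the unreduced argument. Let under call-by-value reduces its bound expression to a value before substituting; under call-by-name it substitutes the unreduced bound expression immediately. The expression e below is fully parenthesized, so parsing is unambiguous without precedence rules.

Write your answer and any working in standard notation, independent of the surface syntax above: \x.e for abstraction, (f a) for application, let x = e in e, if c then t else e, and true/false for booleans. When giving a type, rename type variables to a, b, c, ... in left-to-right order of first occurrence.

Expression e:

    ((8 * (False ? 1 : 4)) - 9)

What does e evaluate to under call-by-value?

Trace:
step 0: ((8 * (if false then 1 else 4)) - 9)
step 1: [if@0.1] ((8 * 4) - 9)
step 2: [delta@0] (32 - 9)
step 3: [delta@root] 23

Answer: 23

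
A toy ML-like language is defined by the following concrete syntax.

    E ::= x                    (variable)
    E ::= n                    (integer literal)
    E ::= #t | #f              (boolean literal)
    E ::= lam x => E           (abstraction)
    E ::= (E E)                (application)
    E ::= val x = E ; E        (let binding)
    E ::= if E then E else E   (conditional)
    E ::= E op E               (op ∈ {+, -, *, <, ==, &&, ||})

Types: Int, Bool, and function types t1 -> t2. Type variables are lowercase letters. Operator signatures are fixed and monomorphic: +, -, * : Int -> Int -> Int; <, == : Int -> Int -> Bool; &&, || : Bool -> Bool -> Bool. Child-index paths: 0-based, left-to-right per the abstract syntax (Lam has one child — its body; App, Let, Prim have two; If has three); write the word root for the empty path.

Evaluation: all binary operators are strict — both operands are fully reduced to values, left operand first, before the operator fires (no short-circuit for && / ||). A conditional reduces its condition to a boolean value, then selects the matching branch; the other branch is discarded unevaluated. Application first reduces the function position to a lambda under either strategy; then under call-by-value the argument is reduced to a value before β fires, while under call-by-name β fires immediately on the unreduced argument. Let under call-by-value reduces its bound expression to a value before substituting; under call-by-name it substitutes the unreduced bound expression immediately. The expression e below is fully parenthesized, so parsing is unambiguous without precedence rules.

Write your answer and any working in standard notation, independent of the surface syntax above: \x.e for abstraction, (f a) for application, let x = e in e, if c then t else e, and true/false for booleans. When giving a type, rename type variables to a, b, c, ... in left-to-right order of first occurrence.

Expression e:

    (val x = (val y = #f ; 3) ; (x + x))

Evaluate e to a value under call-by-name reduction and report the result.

Derivation:
step 0: (let x = (let y = false in 3) in (x + x))
step 1: [let@root] ((let y = false in 3) + (let y = false in 3))
step 2: [let@0] (3 + (let y = false in 3))
step 3: [let@1] (3 + 3)
step 4: [delta@root] 6

Answer: 6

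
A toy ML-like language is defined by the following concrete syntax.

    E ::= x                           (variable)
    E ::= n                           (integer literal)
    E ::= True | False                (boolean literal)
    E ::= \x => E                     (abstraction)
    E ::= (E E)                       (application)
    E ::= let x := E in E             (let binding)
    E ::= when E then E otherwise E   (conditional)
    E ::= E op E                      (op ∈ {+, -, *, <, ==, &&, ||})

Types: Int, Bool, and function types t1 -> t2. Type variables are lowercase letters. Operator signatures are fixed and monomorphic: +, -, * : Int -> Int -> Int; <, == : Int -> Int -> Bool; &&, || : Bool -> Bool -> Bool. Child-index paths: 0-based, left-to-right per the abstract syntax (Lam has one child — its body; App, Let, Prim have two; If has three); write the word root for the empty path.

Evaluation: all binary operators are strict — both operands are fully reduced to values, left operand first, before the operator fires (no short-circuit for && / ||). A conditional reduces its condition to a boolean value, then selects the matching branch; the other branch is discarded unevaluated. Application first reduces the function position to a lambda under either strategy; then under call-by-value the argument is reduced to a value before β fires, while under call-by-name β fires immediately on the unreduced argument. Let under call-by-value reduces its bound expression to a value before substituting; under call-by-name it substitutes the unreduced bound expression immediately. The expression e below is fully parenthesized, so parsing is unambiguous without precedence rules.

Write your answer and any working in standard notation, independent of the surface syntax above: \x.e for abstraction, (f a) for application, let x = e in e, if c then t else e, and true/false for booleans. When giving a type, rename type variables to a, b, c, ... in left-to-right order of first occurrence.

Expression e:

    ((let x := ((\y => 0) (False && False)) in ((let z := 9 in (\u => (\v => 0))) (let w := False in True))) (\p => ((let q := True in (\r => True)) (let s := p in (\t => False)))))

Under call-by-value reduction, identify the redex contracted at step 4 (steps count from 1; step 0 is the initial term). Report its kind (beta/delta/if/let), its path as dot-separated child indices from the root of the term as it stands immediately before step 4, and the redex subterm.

Answer: let at 0.0 : (let z = 9 in (\u.(\v.0)))

Derivation:
step 0: ((let x = ((\y.0) (false && false)) in ((let z = 9 in (\u.(\v.0))) (let w = false in true))) (\p.((let q = true in (\r.true)) (let s = p in (\t.false)))))
step 1: [delta@0.0.1] ((let x = ((\y.0) false) in ((let z = 9 in (\u.(\v.0))) (let w = false in true))) (\p.((let q = true in (\r.true)) (let s = p in (\t.false)))))
step 2: [beta@0.0] ((let x = 0 in ((let z = 9 in (\u.(\v.0))) (let w = false in true))) (\p.((let q = true in (\r.true)) (let s = p in (\t.false)))))
step 3: [let@0] (((let z = 9 in (\u.(\v.0))) (let w = false in true)) (\p.((let q = true in (\r.true)) (let s = p in (\t.false)))))
step 4: [let@0.0] (((\u.(\v.0)) (let w = false in true)) (\p.((let q = true in (\r.true)) (let s = p in (\t.false)))))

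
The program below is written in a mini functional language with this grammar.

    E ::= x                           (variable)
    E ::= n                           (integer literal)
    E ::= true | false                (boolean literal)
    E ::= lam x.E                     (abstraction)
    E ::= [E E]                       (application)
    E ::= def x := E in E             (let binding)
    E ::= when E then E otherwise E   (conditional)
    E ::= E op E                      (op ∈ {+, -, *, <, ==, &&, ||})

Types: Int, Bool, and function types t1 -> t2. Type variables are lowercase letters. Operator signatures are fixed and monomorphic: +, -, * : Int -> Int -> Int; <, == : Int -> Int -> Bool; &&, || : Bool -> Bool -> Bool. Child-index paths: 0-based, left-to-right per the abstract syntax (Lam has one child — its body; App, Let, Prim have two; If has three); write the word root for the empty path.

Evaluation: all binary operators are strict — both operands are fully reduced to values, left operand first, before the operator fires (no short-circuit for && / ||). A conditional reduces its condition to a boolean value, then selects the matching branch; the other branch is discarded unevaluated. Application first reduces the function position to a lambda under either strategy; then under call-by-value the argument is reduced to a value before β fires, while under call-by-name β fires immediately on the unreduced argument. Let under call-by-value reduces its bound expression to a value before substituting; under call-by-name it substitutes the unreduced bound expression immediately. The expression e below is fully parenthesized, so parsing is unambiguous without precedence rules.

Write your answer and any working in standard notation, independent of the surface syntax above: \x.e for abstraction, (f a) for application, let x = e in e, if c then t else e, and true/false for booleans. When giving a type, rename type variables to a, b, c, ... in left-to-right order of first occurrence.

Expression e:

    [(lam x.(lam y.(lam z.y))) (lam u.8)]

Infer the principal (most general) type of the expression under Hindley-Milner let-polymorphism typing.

Answer: a -> b -> a

Working:
y : b
\z._ : c -> b
\y._ : b -> c -> b
\x._ : a -> b -> c -> b
\u._ : d -> Int
  unify a -> b -> c -> b ~ (d -> Int) -> e
  unify a ~ d -> Int
  unify b -> c -> b ~ e
_ _ : b -> c -> b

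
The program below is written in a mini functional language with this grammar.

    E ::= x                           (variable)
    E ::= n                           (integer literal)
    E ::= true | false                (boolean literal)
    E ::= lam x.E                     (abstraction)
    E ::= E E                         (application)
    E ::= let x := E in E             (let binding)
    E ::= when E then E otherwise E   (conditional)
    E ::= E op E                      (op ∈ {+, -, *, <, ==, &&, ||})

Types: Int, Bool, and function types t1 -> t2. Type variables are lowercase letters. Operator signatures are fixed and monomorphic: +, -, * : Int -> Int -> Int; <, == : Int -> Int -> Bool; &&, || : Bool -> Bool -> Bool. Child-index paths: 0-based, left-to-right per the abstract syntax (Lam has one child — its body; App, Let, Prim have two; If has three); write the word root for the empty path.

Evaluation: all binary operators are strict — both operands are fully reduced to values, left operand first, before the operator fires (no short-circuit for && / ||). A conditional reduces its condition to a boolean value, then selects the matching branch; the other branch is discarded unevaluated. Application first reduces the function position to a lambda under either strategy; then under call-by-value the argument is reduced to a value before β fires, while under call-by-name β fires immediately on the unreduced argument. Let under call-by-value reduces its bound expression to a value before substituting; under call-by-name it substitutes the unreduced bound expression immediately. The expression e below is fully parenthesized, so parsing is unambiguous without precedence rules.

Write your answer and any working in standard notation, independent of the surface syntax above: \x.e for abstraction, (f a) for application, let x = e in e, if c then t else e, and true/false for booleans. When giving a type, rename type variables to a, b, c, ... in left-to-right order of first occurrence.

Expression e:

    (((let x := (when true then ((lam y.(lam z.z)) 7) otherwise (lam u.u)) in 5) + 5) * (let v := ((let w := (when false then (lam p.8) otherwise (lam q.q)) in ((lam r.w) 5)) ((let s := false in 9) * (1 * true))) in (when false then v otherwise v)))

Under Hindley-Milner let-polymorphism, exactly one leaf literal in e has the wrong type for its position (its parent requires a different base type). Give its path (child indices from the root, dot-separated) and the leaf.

Answer: 1.0.1.1.1 : true

Trace:
  unify Bool ~ Bool
z : b
\z._ : b -> b
\y._ : a -> b -> b
  unify a -> b -> b ~ Int -> c
  unify a ~ Int
  unify b -> b ~ c
_ _ : b -> b
u : d
\u._ : d -> d
  unify b -> b ~ d -> d
  unify b ~ d
  unify d ~ d
let x : forall. d -> d
  unify Int ~ Int
  unify Int ~ Int
  unify Int ~ Int
  unify Bool ~ Bool
\p._ : e -> Int
q : f
\q._ : f -> f
  unify e -> Int ~ f -> f
  unify e ~ f
  unify Int ~ f
let w : Int -> Int
w : Int -> Int
\r._ : g -> Int -> Int
  unify g -> Int -> Int ~ Int -> h
  unify g ~ Int
  unify Int -> Int ~ h
_ _ : Int -> Int
let s : Bool
  unify Int ~ Int
  unify Int ~ Int
  unify Bool ~ Int
  FAIL: mismatch Bool ~ Int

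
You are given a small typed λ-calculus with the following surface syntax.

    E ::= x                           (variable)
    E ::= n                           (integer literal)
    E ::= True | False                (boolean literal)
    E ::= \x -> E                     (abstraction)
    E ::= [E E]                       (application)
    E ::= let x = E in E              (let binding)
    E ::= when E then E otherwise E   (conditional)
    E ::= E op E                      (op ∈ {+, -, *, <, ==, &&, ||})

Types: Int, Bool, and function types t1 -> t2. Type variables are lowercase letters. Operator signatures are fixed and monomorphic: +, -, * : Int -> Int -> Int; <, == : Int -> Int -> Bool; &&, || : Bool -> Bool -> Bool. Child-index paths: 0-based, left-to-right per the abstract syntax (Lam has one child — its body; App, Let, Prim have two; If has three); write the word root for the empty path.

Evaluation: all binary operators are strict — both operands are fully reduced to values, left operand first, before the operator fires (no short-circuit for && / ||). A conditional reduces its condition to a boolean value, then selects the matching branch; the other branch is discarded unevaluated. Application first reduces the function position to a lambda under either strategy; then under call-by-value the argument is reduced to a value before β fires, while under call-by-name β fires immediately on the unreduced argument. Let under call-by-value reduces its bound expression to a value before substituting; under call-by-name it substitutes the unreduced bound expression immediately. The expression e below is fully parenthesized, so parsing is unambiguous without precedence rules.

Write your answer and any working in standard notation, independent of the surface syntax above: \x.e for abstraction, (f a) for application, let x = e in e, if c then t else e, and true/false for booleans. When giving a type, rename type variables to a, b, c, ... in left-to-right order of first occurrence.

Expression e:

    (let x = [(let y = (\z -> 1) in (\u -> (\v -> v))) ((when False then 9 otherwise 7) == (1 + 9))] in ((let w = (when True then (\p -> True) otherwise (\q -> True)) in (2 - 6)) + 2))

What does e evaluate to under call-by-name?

Answer: -2

Trace:
step 0: (let x = ((let y = (\z.1) in (\u.(\v.v))) ((if false then 9 else 7) == (1 + 9))) in ((let w = (if true then (\p.true) else (\q.true)) in (2 - 6)) + 2))
step 1: [let@root] ((let w = (if true then (\p.true) else (\q.true)) in (2 - 6)) + 2)
step 2: [let@0] ((2 - 6) + 2)
step 3: [delta@0] (-4 + 2)
step 4: [delta@root] -2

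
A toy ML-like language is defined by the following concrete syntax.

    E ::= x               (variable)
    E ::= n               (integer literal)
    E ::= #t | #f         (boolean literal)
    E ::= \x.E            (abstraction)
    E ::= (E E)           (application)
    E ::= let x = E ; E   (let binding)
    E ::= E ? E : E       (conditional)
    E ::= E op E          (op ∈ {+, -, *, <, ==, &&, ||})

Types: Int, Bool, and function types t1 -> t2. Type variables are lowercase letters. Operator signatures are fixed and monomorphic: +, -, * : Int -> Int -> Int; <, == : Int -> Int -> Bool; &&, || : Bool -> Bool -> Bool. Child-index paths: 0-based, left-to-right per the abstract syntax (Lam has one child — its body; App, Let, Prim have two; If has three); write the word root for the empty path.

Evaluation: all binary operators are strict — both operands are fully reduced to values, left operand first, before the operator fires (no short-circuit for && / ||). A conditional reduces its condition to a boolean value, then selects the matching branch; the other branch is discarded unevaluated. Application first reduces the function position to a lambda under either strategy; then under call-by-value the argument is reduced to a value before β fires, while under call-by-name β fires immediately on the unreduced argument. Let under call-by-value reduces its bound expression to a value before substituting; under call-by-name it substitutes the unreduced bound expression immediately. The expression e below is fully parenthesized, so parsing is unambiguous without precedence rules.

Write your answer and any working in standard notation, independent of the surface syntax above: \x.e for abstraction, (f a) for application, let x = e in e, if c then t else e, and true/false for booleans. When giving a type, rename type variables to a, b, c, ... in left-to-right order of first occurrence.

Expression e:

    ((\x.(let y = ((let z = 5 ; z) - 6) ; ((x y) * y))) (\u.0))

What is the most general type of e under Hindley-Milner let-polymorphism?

Answer: Int

Trace:
let z : Int
z : Int
  unify Int ~ Int
  unify Int ~ Int
let y : Int
x : a
y : Int
  unify a ~ Int -> b
_ _ : b
  unify b ~ Int
y : Int
  unify Int ~ Int
\x._ : (Int -> Int) -> Int
\u._ : c -> Int
  unify (Int -> Int) -> Int ~ (c -> Int) -> d
  unify Int -> Int ~ c -> Int
  unify Int ~ c
  unify Int ~ Int
  unify Int ~ d
_ _ : Int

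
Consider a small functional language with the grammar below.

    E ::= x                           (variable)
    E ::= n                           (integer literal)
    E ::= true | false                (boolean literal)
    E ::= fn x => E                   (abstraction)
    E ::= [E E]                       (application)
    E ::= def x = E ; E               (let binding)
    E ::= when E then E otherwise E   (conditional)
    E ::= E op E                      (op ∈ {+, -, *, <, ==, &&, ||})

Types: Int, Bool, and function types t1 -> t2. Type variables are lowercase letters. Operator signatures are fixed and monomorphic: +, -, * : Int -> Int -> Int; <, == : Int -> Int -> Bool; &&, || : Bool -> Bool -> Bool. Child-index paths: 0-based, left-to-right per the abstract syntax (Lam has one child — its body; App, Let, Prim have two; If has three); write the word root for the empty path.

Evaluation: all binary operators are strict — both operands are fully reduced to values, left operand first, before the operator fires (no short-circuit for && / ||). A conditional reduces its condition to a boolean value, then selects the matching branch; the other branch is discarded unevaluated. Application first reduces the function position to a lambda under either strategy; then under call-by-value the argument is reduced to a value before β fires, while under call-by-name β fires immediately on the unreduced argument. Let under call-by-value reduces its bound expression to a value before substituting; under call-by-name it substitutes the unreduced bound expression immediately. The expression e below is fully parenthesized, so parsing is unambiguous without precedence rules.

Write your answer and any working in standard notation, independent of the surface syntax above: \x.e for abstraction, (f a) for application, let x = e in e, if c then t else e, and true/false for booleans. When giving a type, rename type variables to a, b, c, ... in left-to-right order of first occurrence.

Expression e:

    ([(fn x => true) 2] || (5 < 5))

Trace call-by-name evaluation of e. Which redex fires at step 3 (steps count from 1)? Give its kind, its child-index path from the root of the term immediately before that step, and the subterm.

Derivation:
step 0: (((\x.true) 2) || (5 < 5))
step 1: [beta@0] (true || (5 < 5))
step 2: [delta@1] (true || false)
step 3: [delta@root] true

Answer: delta at root : (true || false)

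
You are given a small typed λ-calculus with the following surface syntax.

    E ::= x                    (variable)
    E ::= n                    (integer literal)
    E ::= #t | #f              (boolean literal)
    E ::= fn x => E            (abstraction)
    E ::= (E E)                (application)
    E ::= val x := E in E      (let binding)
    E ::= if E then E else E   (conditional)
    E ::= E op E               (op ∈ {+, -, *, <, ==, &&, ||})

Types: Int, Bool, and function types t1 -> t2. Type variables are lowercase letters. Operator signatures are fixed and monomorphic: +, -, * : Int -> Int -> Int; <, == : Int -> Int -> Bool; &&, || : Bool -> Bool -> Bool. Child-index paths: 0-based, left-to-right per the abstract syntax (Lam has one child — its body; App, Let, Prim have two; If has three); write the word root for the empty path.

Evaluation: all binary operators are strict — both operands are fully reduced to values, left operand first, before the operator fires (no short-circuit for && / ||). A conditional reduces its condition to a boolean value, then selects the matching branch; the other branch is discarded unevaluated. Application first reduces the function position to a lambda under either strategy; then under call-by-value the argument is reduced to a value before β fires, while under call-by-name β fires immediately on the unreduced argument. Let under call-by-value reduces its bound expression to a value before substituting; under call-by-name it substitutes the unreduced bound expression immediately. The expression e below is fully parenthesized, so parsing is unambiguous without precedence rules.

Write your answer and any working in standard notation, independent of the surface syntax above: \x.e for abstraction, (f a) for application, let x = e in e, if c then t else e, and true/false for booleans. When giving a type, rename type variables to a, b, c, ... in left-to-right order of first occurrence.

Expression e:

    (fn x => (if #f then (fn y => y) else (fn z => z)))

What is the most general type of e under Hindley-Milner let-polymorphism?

Working:
  unify Bool ~ Bool
y : b
\y._ : b -> b
z : c
\z._ : c -> c
  unify b -> b ~ c -> c
  unify b ~ c
  unify c ~ c
\x._ : a -> c -> c

Answer: a -> b -> b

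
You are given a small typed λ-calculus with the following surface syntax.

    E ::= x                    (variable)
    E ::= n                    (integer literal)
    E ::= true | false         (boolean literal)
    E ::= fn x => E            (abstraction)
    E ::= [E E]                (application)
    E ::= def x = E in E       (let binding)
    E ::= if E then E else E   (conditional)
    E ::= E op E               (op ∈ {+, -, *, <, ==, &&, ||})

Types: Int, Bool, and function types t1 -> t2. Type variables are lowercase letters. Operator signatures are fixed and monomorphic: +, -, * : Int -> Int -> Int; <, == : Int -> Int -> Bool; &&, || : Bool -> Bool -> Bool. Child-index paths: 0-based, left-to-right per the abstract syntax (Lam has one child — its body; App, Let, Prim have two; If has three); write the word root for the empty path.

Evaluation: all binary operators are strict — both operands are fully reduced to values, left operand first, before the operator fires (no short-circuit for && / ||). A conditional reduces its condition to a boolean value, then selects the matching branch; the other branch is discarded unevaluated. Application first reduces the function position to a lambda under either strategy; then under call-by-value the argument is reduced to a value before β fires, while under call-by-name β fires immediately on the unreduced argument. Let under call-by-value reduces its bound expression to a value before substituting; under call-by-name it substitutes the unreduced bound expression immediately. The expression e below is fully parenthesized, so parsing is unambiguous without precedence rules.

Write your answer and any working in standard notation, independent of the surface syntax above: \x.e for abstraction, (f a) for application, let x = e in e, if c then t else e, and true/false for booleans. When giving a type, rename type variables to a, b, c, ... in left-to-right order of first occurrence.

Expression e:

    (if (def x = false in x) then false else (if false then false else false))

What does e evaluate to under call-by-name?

Working:
step 0: (if (let x = false in x) then false else (if false then false else false))
step 1: [let@0] (if false then false else (if false then false else false))
step 2: [if@root] (if false then false else false)
step 3: [if@root] false

Answer: false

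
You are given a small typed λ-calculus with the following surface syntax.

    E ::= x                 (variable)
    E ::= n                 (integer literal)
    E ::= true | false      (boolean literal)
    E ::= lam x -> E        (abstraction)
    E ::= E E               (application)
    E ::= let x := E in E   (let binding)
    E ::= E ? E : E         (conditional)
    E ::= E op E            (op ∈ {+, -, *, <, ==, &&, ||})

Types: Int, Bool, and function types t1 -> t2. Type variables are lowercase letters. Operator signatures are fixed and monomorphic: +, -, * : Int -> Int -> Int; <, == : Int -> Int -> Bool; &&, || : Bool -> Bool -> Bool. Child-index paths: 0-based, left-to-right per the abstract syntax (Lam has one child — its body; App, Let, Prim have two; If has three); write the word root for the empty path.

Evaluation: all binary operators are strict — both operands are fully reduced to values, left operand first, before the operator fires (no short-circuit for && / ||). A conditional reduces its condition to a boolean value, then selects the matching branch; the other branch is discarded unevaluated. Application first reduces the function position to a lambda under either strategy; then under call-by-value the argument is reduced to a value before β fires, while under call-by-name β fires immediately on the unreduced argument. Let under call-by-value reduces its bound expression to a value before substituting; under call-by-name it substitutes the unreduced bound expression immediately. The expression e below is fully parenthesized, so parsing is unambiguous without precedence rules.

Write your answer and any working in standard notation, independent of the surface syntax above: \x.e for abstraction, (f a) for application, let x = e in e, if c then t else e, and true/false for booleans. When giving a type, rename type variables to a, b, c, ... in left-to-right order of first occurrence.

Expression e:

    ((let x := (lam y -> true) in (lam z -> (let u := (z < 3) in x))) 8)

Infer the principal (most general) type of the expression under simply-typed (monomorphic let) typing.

Answer: a -> Bool

Derivation:
\y._ : a -> Bool
let x : a -> Bool
z : b
  unify b ~ Int
  unify Int ~ Int
let u : Bool
x : a -> Bool
\z._ : Int -> a -> Bool
  unify Int -> a -> Bool ~ Int -> c
  unify Int ~ Int
  unify a -> Bool ~ c
_ _ : a -> Bool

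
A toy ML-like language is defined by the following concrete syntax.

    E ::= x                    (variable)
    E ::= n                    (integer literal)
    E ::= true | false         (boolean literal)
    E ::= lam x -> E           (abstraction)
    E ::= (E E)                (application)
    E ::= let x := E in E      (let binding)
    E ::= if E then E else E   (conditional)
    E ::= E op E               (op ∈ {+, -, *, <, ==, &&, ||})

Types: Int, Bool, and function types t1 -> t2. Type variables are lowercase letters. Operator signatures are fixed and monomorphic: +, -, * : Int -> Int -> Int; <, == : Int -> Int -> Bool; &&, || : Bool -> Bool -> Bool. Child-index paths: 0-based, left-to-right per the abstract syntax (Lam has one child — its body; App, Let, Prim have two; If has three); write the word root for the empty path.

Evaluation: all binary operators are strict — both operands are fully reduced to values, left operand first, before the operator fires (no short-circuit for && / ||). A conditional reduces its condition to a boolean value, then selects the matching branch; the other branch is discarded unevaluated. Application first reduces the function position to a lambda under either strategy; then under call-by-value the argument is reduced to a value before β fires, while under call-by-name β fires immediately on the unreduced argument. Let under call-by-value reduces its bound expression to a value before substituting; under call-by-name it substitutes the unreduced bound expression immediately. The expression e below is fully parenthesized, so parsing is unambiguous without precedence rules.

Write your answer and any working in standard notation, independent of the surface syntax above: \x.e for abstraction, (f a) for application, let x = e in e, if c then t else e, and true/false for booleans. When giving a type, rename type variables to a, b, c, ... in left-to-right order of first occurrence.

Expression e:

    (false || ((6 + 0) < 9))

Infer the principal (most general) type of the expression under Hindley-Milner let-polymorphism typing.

Answer: Bool

Trace:
  unify Bool ~ Bool
  unify Int ~ Int
  unify Int ~ Int
  unify Int ~ Int
  unify Int ~ Int
  unify Bool ~ Bool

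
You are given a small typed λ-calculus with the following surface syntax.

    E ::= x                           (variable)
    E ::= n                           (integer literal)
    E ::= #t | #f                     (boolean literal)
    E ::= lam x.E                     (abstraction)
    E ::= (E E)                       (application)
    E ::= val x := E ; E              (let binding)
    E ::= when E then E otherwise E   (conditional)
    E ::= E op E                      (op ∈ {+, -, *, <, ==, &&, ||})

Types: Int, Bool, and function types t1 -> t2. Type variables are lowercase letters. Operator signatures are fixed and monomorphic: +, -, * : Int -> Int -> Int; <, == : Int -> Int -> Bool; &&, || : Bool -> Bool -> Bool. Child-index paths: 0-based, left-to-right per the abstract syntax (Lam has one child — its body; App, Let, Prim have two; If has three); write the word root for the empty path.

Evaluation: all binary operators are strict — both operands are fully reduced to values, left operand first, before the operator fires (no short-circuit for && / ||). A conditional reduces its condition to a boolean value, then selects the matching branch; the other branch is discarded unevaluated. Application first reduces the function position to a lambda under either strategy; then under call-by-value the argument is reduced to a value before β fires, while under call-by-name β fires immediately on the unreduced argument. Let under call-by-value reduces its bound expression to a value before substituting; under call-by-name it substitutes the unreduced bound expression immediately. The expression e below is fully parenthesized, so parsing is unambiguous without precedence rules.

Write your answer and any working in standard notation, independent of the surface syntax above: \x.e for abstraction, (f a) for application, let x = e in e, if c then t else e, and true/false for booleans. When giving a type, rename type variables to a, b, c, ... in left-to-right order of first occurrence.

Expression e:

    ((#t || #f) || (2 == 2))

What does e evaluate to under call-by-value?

Answer: true

Derivation:
step 0: ((true || false) || (2 == 2))
step 1: [delta@0] (true || (2 == 2))
step 2: [delta@1] (true || true)
step 3: [delta@root] true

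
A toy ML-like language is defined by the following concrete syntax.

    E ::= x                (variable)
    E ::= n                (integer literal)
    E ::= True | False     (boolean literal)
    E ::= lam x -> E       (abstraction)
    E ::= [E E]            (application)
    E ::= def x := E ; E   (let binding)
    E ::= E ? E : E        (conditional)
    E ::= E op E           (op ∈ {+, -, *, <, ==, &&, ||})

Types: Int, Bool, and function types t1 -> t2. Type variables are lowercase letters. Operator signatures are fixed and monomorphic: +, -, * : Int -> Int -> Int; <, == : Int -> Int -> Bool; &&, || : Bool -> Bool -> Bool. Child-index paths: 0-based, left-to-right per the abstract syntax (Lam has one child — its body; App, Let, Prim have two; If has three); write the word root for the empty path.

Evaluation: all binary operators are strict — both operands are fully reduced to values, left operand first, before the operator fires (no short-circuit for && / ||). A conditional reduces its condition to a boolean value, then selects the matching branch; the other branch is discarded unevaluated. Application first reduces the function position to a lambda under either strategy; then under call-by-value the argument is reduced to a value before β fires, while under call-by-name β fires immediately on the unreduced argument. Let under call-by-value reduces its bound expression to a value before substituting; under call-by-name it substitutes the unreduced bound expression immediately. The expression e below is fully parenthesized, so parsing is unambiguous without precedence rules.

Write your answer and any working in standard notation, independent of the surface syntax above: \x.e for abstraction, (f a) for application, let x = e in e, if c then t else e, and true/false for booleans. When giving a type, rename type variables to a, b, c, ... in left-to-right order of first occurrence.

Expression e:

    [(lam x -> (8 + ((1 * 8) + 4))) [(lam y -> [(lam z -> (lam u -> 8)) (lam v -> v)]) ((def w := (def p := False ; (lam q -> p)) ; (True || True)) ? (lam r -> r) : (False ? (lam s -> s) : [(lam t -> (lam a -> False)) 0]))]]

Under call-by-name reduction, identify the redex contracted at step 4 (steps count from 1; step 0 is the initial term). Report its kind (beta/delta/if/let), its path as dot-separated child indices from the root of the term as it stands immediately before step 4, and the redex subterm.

Answer: delta at root : (8 + 12)

Trace:
step 0: ((\x.(8 + ((1 * 8) + 4))) ((\y.((\z.(\u.8)) (\v.v))) (if (let w = (let p = false in (\q.p)) in (true || true)) then (\r.r) else (if false then (\s.s) else ((\t.(\a.false)) 0)))))
step 1: [beta@root] (8 + ((1 * 8) + 4))
step 2: [delta@1.0] (8 + (8 + 4))
step 3: [delta@1] (8 + 12)
step 4: [delta@root] 20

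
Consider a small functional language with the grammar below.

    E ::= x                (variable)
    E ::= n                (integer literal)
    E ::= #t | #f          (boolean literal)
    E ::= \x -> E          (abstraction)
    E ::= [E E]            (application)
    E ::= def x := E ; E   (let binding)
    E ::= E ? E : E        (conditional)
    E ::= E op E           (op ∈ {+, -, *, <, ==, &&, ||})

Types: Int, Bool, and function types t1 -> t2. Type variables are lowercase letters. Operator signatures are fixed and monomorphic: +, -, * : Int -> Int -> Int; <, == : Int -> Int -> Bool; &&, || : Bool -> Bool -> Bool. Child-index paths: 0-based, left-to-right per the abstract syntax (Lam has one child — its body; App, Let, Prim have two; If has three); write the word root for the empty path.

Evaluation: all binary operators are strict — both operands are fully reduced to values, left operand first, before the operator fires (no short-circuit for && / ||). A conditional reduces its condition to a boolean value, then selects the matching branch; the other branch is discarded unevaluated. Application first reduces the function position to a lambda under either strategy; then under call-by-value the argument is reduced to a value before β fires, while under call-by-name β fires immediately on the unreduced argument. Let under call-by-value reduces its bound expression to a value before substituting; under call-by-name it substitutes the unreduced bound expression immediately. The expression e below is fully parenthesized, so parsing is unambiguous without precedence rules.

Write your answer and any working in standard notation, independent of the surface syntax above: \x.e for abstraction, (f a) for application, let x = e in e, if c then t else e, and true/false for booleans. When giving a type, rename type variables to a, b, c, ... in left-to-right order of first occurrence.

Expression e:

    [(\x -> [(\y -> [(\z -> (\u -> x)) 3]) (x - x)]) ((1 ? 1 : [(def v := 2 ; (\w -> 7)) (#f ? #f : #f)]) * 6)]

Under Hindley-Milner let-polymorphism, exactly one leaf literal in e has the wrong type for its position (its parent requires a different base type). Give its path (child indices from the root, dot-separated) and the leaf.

Answer: 1.0.0 : 1

Derivation:
x : a
\u._ : d -> a
\z._ : c -> d -> a
  unify c -> d -> a ~ Int -> e
  unify c ~ Int
  unify d -> a ~ e
_ _ : d -> a
\y._ : b -> d -> a
x : a
  unify a ~ Int
x : Int
  unify Int ~ Int
  unify b -> d -> Int ~ Int -> f
  unify b ~ Int
  unify d -> Int ~ f
_ _ : d -> Int
\x._ : Int -> d -> Int
  unify Int ~ Bool
  FAIL: mismatch Int ~ Bool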